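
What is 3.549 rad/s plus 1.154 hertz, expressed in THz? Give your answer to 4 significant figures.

3.549 rad/s = 5.64841 × 10^-13 THz and 1.154 Hz = 1.15400 × 10^-12 THz.
5.64841 × 10^-13 + 1.15400 × 10^-12 ≈ 1.719 × 10^-12 THz.

1.719 × 10^-12 THz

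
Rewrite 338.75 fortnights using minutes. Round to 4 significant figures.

1 fortnight = 20160.0 min.
Thus 338.75 × 20160.0 ≈ 6.829e+6 min.

6.829e+6 minutes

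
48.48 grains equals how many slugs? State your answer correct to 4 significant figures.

0.0002153 slug

1 gr = 4.44014 × 10^-6 slug.
So 48.48 × 4.44014 × 10^-6 ≈ 0.0002153 slug.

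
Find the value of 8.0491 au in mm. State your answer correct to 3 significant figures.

1.20 × 10^15 millimeters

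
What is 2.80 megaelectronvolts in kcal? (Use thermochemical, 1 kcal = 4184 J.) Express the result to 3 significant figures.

1.07 × 10^-16 kcal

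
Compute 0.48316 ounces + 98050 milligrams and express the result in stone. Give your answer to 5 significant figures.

0.017597 stone

0.48316 oz = 0.00215696 st and 98050 mg = 0.0154402 st.
0.00215696 + 0.0154402 ≈ 0.017597 st.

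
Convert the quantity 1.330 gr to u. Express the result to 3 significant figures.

1 grain = 3.90228 × 10^22 u.
Thus 1.330 × 3.90228 × 10^22 ≈ 5.19 × 10^22 u.

5.19 × 10^22 u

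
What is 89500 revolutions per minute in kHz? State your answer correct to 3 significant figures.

1.49 kHz

1 rpm = 1.66667e-5 kilohertz.
89500 × 1.66667e-5 ≈ 1.49 kHz.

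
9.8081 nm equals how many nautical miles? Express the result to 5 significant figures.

5.2960e-12 nautical miles

1 nanometer = 5.39957e-13 nautical miles.
Thus 9.8081 × 5.39957e-13 ≈ 5.2960e-12 nmi.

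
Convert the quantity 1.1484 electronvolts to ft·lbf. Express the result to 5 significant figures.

1 eV = 1.18170 × 10^-19 ft·lbf.
1.1484 × 1.18170 × 10^-19 ≈ 1.3571 × 10^-19 ft·lbf.

1.3571 × 10^-19 ft·lbf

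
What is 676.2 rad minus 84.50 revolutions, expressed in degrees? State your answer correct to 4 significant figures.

8323 degrees

676.2 rad = 38743.4 ° and 84.50 rev = 30420.0 °.
38743.4 − 30420.0 ≈ 8323 °.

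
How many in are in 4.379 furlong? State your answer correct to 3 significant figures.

34700 inches

1 furlong = 7920.00 in.
Then 4.379 × 7920.00 ≈ 34700 in.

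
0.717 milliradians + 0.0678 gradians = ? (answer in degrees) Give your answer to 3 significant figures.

0.102 °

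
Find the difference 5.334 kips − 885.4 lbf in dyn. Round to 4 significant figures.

5.334 kip = 2.37268e+9 dyn and 885.4 lbf = 3.93846e+8 dyn.
2.37268e+9 − 3.93846e+8 ≈ 1.979e+9 dyn.

1.979e+9 dyn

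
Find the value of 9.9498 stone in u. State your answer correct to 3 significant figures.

3.81 × 10^28 u

1 stone = 3.82424 × 10^27 u.
Then 9.9498 × 3.82424 × 10^27 ≈ 3.81 × 10^28 u.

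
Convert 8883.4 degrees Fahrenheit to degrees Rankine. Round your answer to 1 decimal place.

9343.1 degrees Rankine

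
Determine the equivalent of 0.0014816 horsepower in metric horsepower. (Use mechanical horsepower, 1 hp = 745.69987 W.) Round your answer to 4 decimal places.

0.0015 metric horsepower

1 hp = 1.01387 metric horsepower.
0.0014816 × 1.01387 ≈ 0.0015 PS.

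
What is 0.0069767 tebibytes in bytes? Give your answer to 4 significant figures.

7.671e+9 bytes

1 tebibyte = 1.09951e+12 bytes.
Then 0.0069767 × 1.09951e+12 ≈ 7.671e+9 B.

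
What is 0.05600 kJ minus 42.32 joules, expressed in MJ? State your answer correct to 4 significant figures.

0.05600 kJ = 5.60000e-5 MJ and 42.32 J = 4.23200e-5 MJ.
5.60000e-5 − 4.23200e-5 ≈ 1.368e-5 MJ.

1.368e-5 megajoules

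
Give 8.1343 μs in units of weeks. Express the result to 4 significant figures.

1 microsecond = 1.65344e-12 wk.
Then 8.1343 × 1.65344e-12 ≈ 1.345e-11 wk.

1.345e-11 weeks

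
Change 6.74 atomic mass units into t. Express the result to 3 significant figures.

1.12e-29 t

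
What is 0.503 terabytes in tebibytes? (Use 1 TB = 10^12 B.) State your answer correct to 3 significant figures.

0.457 TiB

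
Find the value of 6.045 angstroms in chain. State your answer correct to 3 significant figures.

3.00 × 10^-11 chain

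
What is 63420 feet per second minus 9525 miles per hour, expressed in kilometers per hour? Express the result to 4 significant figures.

54260 kilometers per hour

63420 ft/s = 69589.5 km/h and 9525 mph = 15329.0 km/h.
69589.5 − 15329.0 ≈ 54260 km/h.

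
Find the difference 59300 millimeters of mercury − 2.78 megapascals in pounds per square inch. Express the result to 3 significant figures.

59300 mmHg = 1146.67 psi and 2.78 MPa = 403.205 psi.
1146.67 − 403.205 ≈ 743 psi.

743 pounds per square inch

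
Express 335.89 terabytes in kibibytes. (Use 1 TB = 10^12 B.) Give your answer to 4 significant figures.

1 terabyte = 9.765625e+8 kibibytes.
335.89 × 9.765625e+8 ≈ 3.280e+11 KiB.

3.280e+11 kibibytes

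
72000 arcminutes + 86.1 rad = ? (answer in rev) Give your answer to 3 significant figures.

72000 arcmin = 3.33333 rev and 86.1 rad = 13.7032 rev.
3.33333 + 13.7032 ≈ 17.0 rev.

17.0 rev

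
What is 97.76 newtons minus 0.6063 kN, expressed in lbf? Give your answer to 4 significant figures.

-114.3 pounds-force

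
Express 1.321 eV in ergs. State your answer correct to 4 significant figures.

2.116 × 10^-12 erg

1 eV = 1.60218 × 10^-12 ergs.
Then 1.321 × 1.60218 × 10^-12 ≈ 2.116 × 10^-12 erg.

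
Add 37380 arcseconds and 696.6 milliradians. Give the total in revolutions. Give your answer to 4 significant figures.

0.1397 rev

37380 arcsec = 0.0288426 rev and 696.6 mrad = 0.110867 rev.
0.0288426 + 0.110867 ≈ 0.1397 rev.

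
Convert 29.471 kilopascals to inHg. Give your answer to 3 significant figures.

1 kilopascal = 0.295300 inHg.
So 29.471 × 0.295300 ≈ 8.70 inHg.

8.70 inches of mercury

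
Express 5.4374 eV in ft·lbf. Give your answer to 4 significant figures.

6.425e-19 ft·lbf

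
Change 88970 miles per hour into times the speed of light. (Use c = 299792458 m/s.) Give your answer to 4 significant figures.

1 mile per hour = 1.49116e-9 times the speed of light.
88970 × 1.49116e-9 ≈ 0.0001327 c.

0.0001327 times the speed of light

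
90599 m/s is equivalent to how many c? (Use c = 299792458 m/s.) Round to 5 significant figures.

0.00030221 times the speed of light

1 meter per second = 3.33564 × 10^-9 c.
Thus 90599 × 3.33564 × 10^-9 ≈ 0.00030221 c.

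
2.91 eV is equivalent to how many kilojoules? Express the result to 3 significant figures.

1 electronvolt = 1.60218e-22 kJ.
Thus 2.91 × 1.60218e-22 ≈ 4.66e-22 kJ.

4.66e-22 kJ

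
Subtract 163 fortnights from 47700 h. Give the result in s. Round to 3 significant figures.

47700 h = 1.71720 × 10^8 s and 163 fortnight = 1.97165 × 10^8 s.
1.71720 × 10^8 − 1.97165 × 10^8 ≈ -2.54 × 10^7 s.

-2.54 × 10^7 s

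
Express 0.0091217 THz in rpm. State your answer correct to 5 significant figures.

5.4730 × 10^11 rpm

1 THz = 6.00000 × 10^13 revolutions per minute.
0.0091217 × 6.00000 × 10^13 ≈ 5.4730 × 10^11 rpm.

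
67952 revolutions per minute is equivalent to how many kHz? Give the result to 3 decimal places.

1.133 kHz

1 rpm = 1.66667e-5 kHz.
67952 × 1.66667e-5 ≈ 1.133 kHz.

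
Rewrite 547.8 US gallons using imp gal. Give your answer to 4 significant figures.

456.1 imp gal

1 US gal = 0.832674 imp gal.
Then 547.8 × 0.832674 ≈ 456.1 imp gal.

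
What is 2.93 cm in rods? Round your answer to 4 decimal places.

1 cm = 0.00198839 rod.
So 2.93 × 0.00198839 ≈ 0.0058 rod.

0.0058 rod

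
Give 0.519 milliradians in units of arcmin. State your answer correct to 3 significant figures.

1.78 arcminutes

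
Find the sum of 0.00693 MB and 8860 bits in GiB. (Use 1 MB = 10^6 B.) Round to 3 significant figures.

0.00693 MB = 6.45407 × 10^-6 GiB and 8860 bit = 1.03144 × 10^-6 GiB.
6.45407 × 10^-6 + 1.03144 × 10^-6 ≈ 7.49 × 10^-6 GiB.

7.49 × 10^-6 gibibytes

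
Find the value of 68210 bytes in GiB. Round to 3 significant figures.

1 byte = 9.31323 × 10^-10 GiB.
68210 × 9.31323 × 10^-10 ≈ 6.35 × 10^-5 GiB.

6.35 × 10^-5 GiB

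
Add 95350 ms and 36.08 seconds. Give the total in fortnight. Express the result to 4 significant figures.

95350 ms = 7.88277 × 10^-5 fortnight and 36.08 s = 2.98280 × 10^-5 fortnight.
7.88277 × 10^-5 + 2.98280 × 10^-5 ≈ 0.0001087 fortnight.

0.0001087 fortnights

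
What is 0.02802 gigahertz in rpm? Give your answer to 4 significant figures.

1.681 × 10^9 revolutions per minute

1 gigahertz = 6.00000 × 10^10 revolutions per minute.
So 0.02802 × 6.00000 × 10^10 ≈ 1.681 × 10^9 rpm.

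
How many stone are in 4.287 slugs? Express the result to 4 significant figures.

9.852 stone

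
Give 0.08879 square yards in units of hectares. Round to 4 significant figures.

1 square yard = 8.36127 × 10^-5 hectares.
Thus 0.08879 × 8.36127 × 10^-5 ≈ 7.424 × 10^-6 ha.

7.424 × 10^-6 ha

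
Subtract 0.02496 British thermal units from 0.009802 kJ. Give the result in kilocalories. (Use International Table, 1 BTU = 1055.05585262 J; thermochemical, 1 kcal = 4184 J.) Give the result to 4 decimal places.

0.009802 kJ = 0.00234273 kcal and 0.02496 BTU = 0.00629402 kcal.
0.00234273 − 0.00629402 ≈ -0.0040 kcal.

-0.0040 kilocalories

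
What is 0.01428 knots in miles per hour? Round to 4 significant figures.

0.01643 mph

1 knot = 1.15078 mph.
0.01428 × 1.15078 ≈ 0.01643 mph.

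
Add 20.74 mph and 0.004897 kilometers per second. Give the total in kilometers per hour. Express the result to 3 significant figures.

20.74 mph = 33.3778 km/h and 0.004897 km/s = 17.6292 km/h.
33.3778 + 17.6292 ≈ 51.0 km/h.

51.0 km/h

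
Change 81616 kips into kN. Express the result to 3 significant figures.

1 kip = 4.44822 kN.
So 81616 × 4.44822 ≈ 363000 kN.

363000 kilonewtons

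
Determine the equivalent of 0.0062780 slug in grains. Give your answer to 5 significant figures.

1 slug = 225218 gr.
Thus 0.0062780 × 225218 ≈ 1413.9 gr.

1413.9 gr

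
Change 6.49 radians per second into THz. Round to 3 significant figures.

1.03 × 10^-12 THz

1 rad/s = 1.59155 × 10^-13 THz.
Then 6.49 × 1.59155 × 10^-13 ≈ 1.03 × 10^-12 THz.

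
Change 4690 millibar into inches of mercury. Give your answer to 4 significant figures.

138.5 inHg

1 mbar = 0.0295300 inHg.
So 4690 × 0.0295300 ≈ 138.5 inHg.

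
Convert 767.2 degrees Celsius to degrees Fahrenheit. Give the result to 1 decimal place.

1413.0 degrees Fahrenheit

°C = (°F − 32) × 5/9.
Applying the formula gives 1413.0 °F.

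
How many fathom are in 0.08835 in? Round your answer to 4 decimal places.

0.0012 fathoms

1 inch = 0.0138889 fathom.
So 0.08835 × 0.0138889 ≈ 0.0012 fathom.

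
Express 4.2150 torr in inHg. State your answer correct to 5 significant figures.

1 torr = 0.0393701 inHg.
Then 4.2150 × 0.0393701 ≈ 0.16594 inHg.

0.16594 inHg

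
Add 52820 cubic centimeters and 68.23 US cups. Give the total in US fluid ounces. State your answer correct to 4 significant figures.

2332 US fl oz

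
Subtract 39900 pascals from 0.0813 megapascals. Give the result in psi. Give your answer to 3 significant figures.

6.00 psi

0.0813 MPa = 11.7916 psi and 39900 Pa = 5.78701 psi.
11.7916 − 5.78701 ≈ 6.00 psi.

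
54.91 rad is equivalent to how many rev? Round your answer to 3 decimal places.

8.739 revolutions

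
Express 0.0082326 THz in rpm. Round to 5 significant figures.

4.9396 × 10^11 rpm

1 THz = 6.00000 × 10^13 revolutions per minute.
So 0.0082326 × 6.00000 × 10^13 ≈ 4.9396 × 10^11 rpm.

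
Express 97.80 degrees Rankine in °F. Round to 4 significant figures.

-361.9 °F

°R = °F + 459.67.
Applying the formula gives -361.9 °F.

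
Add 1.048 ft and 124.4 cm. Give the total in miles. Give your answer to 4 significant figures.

0.0009715 mi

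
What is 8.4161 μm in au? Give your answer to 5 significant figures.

1 micrometer = 6.68459 × 10^-18 astronomical units.
So 8.4161 × 6.68459 × 10^-18 ≈ 5.6258 × 10^-17 au.

5.6258 × 10^-17 astronomical units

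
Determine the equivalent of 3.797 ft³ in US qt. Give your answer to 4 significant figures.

1 cubic foot = 29.9221 US quarts.
3.797 × 29.9221 ≈ 113.6 US qt.

113.6 US qt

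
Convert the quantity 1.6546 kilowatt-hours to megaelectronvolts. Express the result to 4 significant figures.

3.718e+19 megaelectronvolts

1 kilowatt-hour = 2.24694e+19 MeV.
So 1.6546 × 2.24694e+19 ≈ 3.718e+19 MeV.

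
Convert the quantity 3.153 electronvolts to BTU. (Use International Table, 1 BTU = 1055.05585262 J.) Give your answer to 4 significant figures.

4.788e-22 BTU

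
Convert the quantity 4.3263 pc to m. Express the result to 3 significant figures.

1 pc = 3.08568 × 10^16 m.
Then 4.3263 × 3.08568 × 10^16 ≈ 1.33 × 10^17 m.

1.33 × 10^17 m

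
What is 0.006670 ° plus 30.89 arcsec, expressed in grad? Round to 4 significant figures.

0.006670 ° = 0.00741111 grad and 30.89 arcsec = 0.00953395 grad.
0.00741111 + 0.00953395 ≈ 0.01695 grad.

0.01695 gradians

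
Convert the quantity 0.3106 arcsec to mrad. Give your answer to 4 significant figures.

0.001506 mrad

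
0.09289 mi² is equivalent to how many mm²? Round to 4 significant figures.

2.406e+11 square millimeters

1 square mile = 2.58999e+12 mm².
0.09289 × 2.58999e+12 ≈ 2.406e+11 mm².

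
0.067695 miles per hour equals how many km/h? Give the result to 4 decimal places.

0.1089 kilometers per hour

1 mile per hour = 1.60934 km/h.
So 0.067695 × 1.60934 ≈ 0.1089 km/h.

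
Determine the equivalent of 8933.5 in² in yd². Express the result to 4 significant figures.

6.893 yd²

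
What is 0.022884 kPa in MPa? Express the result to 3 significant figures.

2.29e-5 megapascals

1 kilopascal = 0.00100000 megapascals.
0.022884 × 0.00100000 ≈ 2.29e-5 MPa.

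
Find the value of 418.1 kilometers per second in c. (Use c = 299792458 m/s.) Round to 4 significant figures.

1 km/s = 3.33564 × 10^-6 times the speed of light.
418.1 × 3.33564 × 10^-6 ≈ 0.001395 c.

0.001395 times the speed of light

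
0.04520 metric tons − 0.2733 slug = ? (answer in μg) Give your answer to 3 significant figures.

4.12e+10 μg

0.04520 t = 4.52000e+10 μg and 0.2733 slug = 3.98851e+9 μg.
4.52000e+10 − 3.98851e+9 ≈ 4.12e+10 μg.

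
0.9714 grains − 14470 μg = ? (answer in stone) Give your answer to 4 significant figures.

7.634e-6 st

0.9714 gr = 9.91224e-6 st and 14470 μg = 2.27863e-6 st.
9.91224e-6 − 2.27863e-6 ≈ 7.634e-6 st.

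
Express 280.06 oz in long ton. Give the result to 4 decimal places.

0.0078 long ton

1 oz = 2.79018 × 10^-5 long tons.
So 280.06 × 2.79018 × 10^-5 ≈ 0.0078 long ton.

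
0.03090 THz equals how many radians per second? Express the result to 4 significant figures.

1.942e+11 rad/s

1 terahertz = 6.28319e+12 rad/s.
So 0.03090 × 6.28319e+12 ≈ 1.942e+11 rad/s.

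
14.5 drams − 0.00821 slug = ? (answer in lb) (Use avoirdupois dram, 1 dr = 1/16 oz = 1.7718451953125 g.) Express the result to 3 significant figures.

-0.208 lb

14.5 dr = 0.0566406 lb and 0.00821 slug = 0.264149 lb.
0.0566406 − 0.264149 ≈ -0.208 lb.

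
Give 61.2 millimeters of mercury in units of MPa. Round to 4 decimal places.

0.0082 MPa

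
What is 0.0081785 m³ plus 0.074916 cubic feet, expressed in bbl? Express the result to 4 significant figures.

0.0081785 m³ = 0.0514412 bbl and 0.074916 ft³ = 0.0133431 bbl.
0.0514412 + 0.0133431 ≈ 0.06478 bbl.

0.06478 oil barrels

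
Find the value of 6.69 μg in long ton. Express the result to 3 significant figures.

6.58 × 10^-12 long ton

1 μg = 9.84207 × 10^-13 long tons.
So 6.69 × 9.84207 × 10^-13 ≈ 6.58 × 10^-12 long ton.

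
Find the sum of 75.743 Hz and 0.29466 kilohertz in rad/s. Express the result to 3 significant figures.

2330 rad/s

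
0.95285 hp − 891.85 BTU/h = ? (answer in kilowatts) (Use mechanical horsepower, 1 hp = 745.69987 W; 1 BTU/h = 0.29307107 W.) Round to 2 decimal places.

0.45 kW

0.95285 hp = 0.710540 kW and 891.85 BTU/h = 0.261375 kW.
0.710540 − 0.261375 ≈ 0.45 kW.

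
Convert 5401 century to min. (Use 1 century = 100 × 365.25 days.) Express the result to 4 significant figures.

2.841e+11 min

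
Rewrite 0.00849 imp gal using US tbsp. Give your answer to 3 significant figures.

1 imp gal = 307.443 US tbsp.
Then 0.00849 × 307.443 ≈ 2.61 US tbsp.

2.61 US tbsp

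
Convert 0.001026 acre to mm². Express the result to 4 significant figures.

4.152 × 10^6 square millimeters

1 acre = 4.04686 × 10^9 square millimeters.
So 0.001026 × 4.04686 × 10^9 ≈ 4.152 × 10^6 mm².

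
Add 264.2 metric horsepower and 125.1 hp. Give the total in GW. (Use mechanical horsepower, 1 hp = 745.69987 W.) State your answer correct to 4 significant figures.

264.2 PS = 0.000194319 GW and 125.1 hp = 9.32871e-5 GW.
0.000194319 + 9.32871e-5 ≈ 0.0002876 GW.

0.0002876 GW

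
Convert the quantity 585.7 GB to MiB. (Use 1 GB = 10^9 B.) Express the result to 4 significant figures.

558600 MiB

1 gigabyte = 953.674 MiB.
Thus 585.7 × 953.674 ≈ 558600 MiB.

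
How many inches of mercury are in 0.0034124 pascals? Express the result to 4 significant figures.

1 Pa = 0.000295300 inHg.
0.0034124 × 0.000295300 ≈ 1.008 × 10^-6 inHg.

1.008 × 10^-6 inHg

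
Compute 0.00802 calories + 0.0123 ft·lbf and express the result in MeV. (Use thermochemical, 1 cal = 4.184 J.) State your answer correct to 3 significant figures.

3.14e+11 megaelectronvolts

0.00802 cal = 2.09438e+11 MeV and 0.0123 ft·lbf = 1.04087e+11 MeV.
2.09438e+11 + 1.04087e+11 ≈ 3.14e+11 MeV.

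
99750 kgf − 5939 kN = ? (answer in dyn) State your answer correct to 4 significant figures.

-4.961e+11 dynes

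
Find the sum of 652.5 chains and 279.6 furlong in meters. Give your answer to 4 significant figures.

652.5 chain = 13126.2 m and 279.6 furlong = 56246.6 m.
13126.2 + 56246.6 ≈ 69370 m.

69370 m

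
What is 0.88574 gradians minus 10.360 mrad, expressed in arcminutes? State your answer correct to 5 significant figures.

0.88574 grad = 47.8300 arcmin and 10.360 mrad = 35.6151 arcmin.
47.8300 − 35.6151 ≈ 12.215 arcmin.

12.215 arcmin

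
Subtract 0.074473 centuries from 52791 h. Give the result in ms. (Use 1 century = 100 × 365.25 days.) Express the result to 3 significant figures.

-4.50 × 10^10 ms

52791 h = 1.90048 × 10^11 ms and 0.074473 century = 2.35019 × 10^11 ms.
1.90048 × 10^11 − 2.35019 × 10^11 ≈ -4.50 × 10^10 ms.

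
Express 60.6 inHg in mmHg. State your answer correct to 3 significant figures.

1540 mmHg

1 inHg = 25.4000 millimeters of mercury.
60.6 × 25.4000 ≈ 1540 mmHg.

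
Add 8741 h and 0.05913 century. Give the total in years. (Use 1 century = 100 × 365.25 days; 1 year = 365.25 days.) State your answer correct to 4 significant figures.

6.910 years

8741 h = 0.997148 yr and 0.05913 century = 5.91300 yr.
0.997148 + 5.91300 ≈ 6.910 yr.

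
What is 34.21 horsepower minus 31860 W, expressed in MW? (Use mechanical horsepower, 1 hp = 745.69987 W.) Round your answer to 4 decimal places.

-0.0063 MW

34.21 hp = 0.0255104 MW and 31860 W = 0.0318600 MW.
0.0255104 − 0.0318600 ≈ -0.0063 MW.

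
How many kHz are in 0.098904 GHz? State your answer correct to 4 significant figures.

98900 kHz

1 gigahertz = 1.00000 × 10^6 kHz.
Then 0.098904 × 1.00000 × 10^6 ≈ 98900 kHz.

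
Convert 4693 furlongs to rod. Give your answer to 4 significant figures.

187700 rod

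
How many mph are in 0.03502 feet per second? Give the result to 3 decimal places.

0.024 mph

1 ft/s = 0.681818 mph.
0.03502 × 0.681818 ≈ 0.024 mph.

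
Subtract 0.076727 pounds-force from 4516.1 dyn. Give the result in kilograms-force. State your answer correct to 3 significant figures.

-0.0302 kgf

4516.1 dyn = 0.00460514 kgf and 0.076727 lbf = 0.0348028 kgf.
0.00460514 − 0.0348028 ≈ -0.0302 kgf.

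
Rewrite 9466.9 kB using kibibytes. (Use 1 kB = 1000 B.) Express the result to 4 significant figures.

1 kilobyte = 0.9765625 kibibytes.
Thus 9466.9 × 0.9765625 ≈ 9245 KiB.

9245 kibibytes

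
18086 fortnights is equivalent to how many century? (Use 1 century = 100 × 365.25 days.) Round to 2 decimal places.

1 fortnight = 0.000383299 centuries.
Then 18086 × 0.000383299 ≈ 6.93 century.

6.93 century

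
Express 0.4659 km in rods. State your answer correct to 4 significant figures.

1 km = 198.839 rods.
So 0.4659 × 198.839 ≈ 92.64 rod.

92.64 rod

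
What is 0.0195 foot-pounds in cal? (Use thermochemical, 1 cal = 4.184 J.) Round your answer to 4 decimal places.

0.0063 cal

1 foot-pound = 0.324048 calories.
Then 0.0195 × 0.324048 ≈ 0.0063 cal.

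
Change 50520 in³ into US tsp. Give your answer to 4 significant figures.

1 cubic inch = 3.32468 US tsp.
50520 × 3.32468 ≈ 168000 US tsp.

168000 US tsp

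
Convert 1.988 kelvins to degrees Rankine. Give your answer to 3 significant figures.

3.58 °R

°R = K × 9/5.
Applying the formula gives 3.58 °R.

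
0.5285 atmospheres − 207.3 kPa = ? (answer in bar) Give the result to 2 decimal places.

-1.54 bar

0.5285 atm = 0.535503 bar and 207.3 kPa = 2.07300 bar.
0.535503 − 2.07300 ≈ -1.54 bar.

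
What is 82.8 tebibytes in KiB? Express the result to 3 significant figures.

1 TiB = 1.07374e+9 kibibytes.
82.8 × 1.07374e+9 ≈ 8.89e+10 KiB.

8.89e+10 KiB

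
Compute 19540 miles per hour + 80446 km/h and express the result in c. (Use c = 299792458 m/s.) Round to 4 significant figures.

0.0001037 c

19540 mph = 2.91374e-5 c and 80446 km/h = 7.45386e-5 c.
2.91374e-5 + 7.45386e-5 ≈ 0.0001037 c.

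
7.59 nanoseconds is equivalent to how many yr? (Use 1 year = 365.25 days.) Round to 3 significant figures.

2.41e-16 yr

1 nanosecond = 3.16881e-17 years.
7.59 × 3.16881e-17 ≈ 2.41e-16 yr.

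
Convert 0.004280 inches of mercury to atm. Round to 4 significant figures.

0.0001430 atmospheres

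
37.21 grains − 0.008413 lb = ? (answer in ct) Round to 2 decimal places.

-7.02 carats

37.21 gr = 12.0558 ct and 0.008413 lb = 19.0804 ct.
12.0558 − 19.0804 ≈ -7.02 ct.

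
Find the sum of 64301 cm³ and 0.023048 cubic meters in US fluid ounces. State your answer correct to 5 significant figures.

64301 cm³ = 2174.28 US fl oz and 0.023048 m³ = 779.346 US fl oz.
2174.28 + 779.346 ≈ 2953.6 US fl oz.

2953.6 US fl oz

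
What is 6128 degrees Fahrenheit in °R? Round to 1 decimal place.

6587.7 °R

°R = °F + 459.67.
Applying the formula gives 6587.7 °R.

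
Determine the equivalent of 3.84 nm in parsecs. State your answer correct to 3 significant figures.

1.24 × 10^-25 pc

1 nanometer = 3.24078 × 10^-26 parsecs.
So 3.84 × 3.24078 × 10^-26 ≈ 1.24 × 10^-25 pc.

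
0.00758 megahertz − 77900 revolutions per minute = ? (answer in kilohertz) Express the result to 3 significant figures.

6.28 kilohertz

0.00758 MHz = 7.58000 kHz and 77900 rpm = 1.29833 kHz.
7.58000 − 1.29833 ≈ 6.28 kHz.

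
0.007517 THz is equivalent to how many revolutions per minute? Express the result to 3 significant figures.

4.51 × 10^11 rpm

1 THz = 6.00000 × 10^13 revolutions per minute.
Thus 0.007517 × 6.00000 × 10^13 ≈ 4.51 × 10^11 rpm.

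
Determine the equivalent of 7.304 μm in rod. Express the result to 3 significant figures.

1.45e-6 rod

1 μm = 1.98839e-7 rod.
So 7.304 × 1.98839e-7 ≈ 1.45e-6 rod.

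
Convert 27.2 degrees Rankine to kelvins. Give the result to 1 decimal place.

°R = K × 9/5.
Applying the formula gives 15.1 K.

15.1 K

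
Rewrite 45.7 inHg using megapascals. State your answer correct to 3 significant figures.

1 inHg = 0.00338639 megapascals.
45.7 × 0.00338639 ≈ 0.155 MPa.

0.155 megapascals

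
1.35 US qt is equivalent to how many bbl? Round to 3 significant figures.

0.00804 bbl

1 US qt = 0.00595238 bbl.
Thus 1.35 × 0.00595238 ≈ 0.00804 bbl.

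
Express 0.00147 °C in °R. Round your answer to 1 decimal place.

491.7 degrees Rankine

°R = (°C + 273.15) × 9/5.
Applying the formula gives 491.7 °R.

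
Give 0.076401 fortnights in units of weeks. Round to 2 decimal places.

1 fortnight = 2.00000 wk.
Thus 0.076401 × 2.00000 ≈ 0.15 wk.

0.15 weeks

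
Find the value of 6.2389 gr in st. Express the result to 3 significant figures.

1 gr = 1.02041 × 10^-5 stone.
So 6.2389 × 1.02041 × 10^-5 ≈ 6.37 × 10^-5 st.

6.37 × 10^-5 st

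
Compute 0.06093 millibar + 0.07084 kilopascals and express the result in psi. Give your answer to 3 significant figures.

0.06093 mbar = 0.000883715 psi and 0.07084 kPa = 0.0102745 psi.
0.000883715 + 0.0102745 ≈ 0.0112 psi.

0.0112 pounds per square inch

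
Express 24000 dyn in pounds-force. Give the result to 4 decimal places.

1 dyn = 2.24809e-6 lbf.
So 24000 × 2.24809e-6 ≈ 0.0540 lbf.

0.0540 pounds-force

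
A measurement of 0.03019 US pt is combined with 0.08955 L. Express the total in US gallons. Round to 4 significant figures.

0.02743 US gal

0.03019 US pt = 0.00377375 US gal and 0.08955 L = 0.0236566 US gal.
0.00377375 + 0.0236566 ≈ 0.02743 US gal.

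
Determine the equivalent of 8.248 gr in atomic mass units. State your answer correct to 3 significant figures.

1 grain = 3.90228e+22 u.
Thus 8.248 × 3.90228e+22 ≈ 3.22e+23 u.

3.22e+23 atomic mass units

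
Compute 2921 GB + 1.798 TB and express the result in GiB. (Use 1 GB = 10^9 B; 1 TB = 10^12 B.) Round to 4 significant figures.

4395 gibibytes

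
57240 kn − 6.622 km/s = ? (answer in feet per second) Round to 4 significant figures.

74880 ft/s

57240 kn = 96610.2 ft/s and 6.622 km/s = 21725.7 ft/s.
96610.2 − 21725.7 ≈ 74880 ft/s.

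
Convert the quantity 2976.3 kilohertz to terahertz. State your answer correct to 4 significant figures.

2.976 × 10^-6 THz

1 kilohertz = 1.00000 × 10^-9 THz.
2976.3 × 1.00000 × 10^-9 ≈ 2.976 × 10^-6 THz.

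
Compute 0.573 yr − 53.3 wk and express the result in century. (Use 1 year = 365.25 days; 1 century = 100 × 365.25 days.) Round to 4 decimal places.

-0.0045 century

0.573 yr = 0.00573000 century and 53.3 wk = 0.0102149 century.
0.00573000 − 0.0102149 ≈ -0.0045 century.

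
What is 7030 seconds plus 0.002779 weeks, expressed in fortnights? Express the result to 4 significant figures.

7030 s = 0.00581184 fortnight and 0.002779 wk = 0.00138950 fortnight.
0.00581184 + 0.00138950 ≈ 0.007201 fortnight.

0.007201 fortnight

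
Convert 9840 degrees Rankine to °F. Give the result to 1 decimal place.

9380.3 degrees Fahrenheit

°R = °F + 459.67.
Applying the formula gives 9380.3 °F.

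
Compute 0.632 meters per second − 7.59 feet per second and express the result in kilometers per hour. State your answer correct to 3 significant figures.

-6.05 kilometers per hour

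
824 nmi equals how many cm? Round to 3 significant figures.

1 nmi = 185200 cm.
Thus 824 × 185200 ≈ 1.53e+8 cm.

1.53e+8 cm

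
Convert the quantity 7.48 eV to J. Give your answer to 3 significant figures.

1.20e-18 J

1 eV = 1.60218e-19 joules.
So 7.48 × 1.60218e-19 ≈ 1.20e-18 J.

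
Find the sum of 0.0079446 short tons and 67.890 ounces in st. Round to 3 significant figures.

0.0079446 short ton = 1.13494 st and 67.890 oz = 0.303080 st.
1.13494 + 0.303080 ≈ 1.44 st.

1.44 st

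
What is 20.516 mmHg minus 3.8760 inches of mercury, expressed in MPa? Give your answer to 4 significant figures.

-0.01039 megapascals

20.516 mmHg = 0.00273524 MPa and 3.8760 inHg = 0.0131256 MPa.
0.00273524 − 0.0131256 ≈ -0.01039 MPa.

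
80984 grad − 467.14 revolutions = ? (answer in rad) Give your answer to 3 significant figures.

80984 grad = 1272.09 rad and 467.14 rev = 2935.13 rad.
1272.09 − 2935.13 ≈ -1660 rad.

-1660 rad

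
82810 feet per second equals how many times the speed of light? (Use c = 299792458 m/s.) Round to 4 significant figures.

1 ft/s = 1.01670 × 10^-9 c.
Thus 82810 × 1.01670 × 10^-9 ≈ 8.419 × 10^-5 c.

8.419 × 10^-5 times the speed of light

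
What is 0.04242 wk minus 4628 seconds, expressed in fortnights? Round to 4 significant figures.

0.04242 wk = 0.0212100 fortnight and 4628 s = 0.00382606 fortnight.
0.0212100 − 0.00382606 ≈ 0.01738 fortnight.

0.01738 fortnights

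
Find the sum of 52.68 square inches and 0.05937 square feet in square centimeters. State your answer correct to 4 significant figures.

52.68 in² = 339.870 cm² and 0.05937 ft² = 55.1565 cm².
339.870 + 55.1565 ≈ 395.0 cm².

395.0 square centimeters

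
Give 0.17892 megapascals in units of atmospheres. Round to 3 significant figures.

1.77 atm

1 megapascal = 9.86923 atm.
Thus 0.17892 × 9.86923 ≈ 1.77 atm.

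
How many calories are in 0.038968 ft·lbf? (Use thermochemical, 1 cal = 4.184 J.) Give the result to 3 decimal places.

1 foot-pound = 0.324048 calories.
Then 0.038968 × 0.324048 ≈ 0.013 cal.

0.013 calories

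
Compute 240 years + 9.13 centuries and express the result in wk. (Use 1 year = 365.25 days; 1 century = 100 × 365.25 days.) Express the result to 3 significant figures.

60200 weeks

240 yr = 12522.9 wk and 9.13 century = 47639.0 wk.
12522.9 + 47639.0 ≈ 60200 wk.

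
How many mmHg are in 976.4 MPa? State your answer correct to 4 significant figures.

7.324 × 10^6 mmHg

1 megapascal = 7500.62 millimeters of mercury.
976.4 × 7500.62 ≈ 7.324 × 10^6 mmHg.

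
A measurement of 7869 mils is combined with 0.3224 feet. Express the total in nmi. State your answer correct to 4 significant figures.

0.0001610 nmi

7869 mil = 0.000107923 nmi and 0.3224 ft = 5.30602 × 10^-5 nmi.
0.000107923 + 5.30602 × 10^-5 ≈ 0.0001610 nmi.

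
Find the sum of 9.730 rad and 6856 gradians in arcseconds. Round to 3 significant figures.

9.730 rad = 2.00696 × 10^6 arcsec and 6856 grad = 2.22134 × 10^7 arcsec.
2.00696 × 10^6 + 2.22134 × 10^7 ≈ 2.42 × 10^7 arcsec.

2.42 × 10^7 arcsec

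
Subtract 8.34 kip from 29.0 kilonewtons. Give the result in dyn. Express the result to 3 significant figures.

-8.10 × 10^8 dyn

29.0 kN = 2.90000 × 10^9 dyn and 8.34 kip = 3.70982 × 10^9 dyn.
2.90000 × 10^9 − 3.70982 × 10^9 ≈ -8.10 × 10^8 dyn.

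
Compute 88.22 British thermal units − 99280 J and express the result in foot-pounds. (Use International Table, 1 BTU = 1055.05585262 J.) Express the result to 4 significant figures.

-4575 foot-pounds

88.22 BTU = 68650.1 ft·lbf and 99280 J = 73225.2 ft·lbf.
68650.1 − 73225.2 ≈ -4575 ft·lbf.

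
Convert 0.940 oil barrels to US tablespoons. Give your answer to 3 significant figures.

1 bbl = 10752.0 US tbsp.
Then 0.940 × 10752.0 ≈ 10100 US tbsp.

10100 US tablespoons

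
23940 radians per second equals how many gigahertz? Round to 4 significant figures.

3.810 × 10^-6 GHz

1 rad/s = 1.59155 × 10^-10 gigahertz.
Then 23940 × 1.59155 × 10^-10 ≈ 3.810 × 10^-6 GHz.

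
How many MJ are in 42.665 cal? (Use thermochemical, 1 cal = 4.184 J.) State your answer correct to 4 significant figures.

1 calorie = 4.18400e-6 MJ.
So 42.665 × 4.18400e-6 ≈ 0.0001785 MJ.

0.0001785 MJ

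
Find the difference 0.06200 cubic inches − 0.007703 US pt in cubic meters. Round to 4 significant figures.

-2.629e-6 m³

0.06200 in³ = 1.01600e-6 m³ and 0.007703 US pt = 3.64488e-6 m³.
1.01600e-6 − 3.64488e-6 ≈ -2.629e-6 m³.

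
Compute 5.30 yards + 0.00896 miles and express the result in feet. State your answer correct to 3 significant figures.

5.30 yd = 15.9000 ft and 0.00896 mi = 47.3088 ft.
15.9000 + 47.3088 ≈ 63.2 ft.

63.2 ft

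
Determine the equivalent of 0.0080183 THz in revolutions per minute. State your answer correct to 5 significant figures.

1 THz = 6.00000e+13 revolutions per minute.
So 0.0080183 × 6.00000e+13 ≈ 4.8110e+11 rpm.

4.8110e+11 rpm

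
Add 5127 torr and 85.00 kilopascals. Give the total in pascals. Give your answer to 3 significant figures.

5127 torr = 683544 Pa and 85.00 kPa = 85000.0 Pa.
683544 + 85000.0 ≈ 769000 Pa.

769000 Pa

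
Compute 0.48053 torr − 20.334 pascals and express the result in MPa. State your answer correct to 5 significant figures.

0.48053 torr = 6.40654e-5 MPa and 20.334 Pa = 2.03340e-5 MPa.
6.40654e-5 − 2.03340e-5 ≈ 4.3731e-5 MPa.

4.3731e-5 megapascals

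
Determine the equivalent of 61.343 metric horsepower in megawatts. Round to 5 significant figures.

1 PS = 0.000735499 megawatts.
So 61.343 × 0.000735499 ≈ 0.045118 MW.

0.045118 megawatts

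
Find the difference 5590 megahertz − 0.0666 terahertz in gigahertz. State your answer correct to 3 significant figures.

5590 MHz = 5.59000 GHz and 0.0666 THz = 66.6000 GHz.
5.59000 − 66.6000 ≈ -61.0 GHz.

-61.0 GHz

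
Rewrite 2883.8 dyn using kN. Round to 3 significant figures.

1 dyne = 1.00000 × 10^-8 kilonewtons.
2883.8 × 1.00000 × 10^-8 ≈ 2.88 × 10^-5 kN.

2.88 × 10^-5 kilonewtons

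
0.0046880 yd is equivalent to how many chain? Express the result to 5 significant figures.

0.00021309 chain

1 yd = 0.0454545 chains.
Then 0.0046880 × 0.0454545 ≈ 0.00021309 chain.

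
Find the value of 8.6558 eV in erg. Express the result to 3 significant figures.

1.39e-11 erg

1 electronvolt = 1.60218e-12 ergs.
Then 8.6558 × 1.60218e-12 ≈ 1.39e-11 erg.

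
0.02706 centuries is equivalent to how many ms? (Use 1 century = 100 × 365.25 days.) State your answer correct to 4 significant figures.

1 century = 3.15576 × 10^12 ms.
So 0.02706 × 3.15576 × 10^12 ≈ 8.539 × 10^10 ms.

8.539 × 10^10 ms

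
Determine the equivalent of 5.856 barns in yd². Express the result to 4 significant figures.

7.004 × 10^-28 square yards

1 barn = 1.19599 × 10^-28 yd².
So 5.856 × 1.19599 × 10^-28 ≈ 7.004 × 10^-28 yd².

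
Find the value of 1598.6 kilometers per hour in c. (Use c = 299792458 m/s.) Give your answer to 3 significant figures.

1.48 × 10^-6 times the speed of light

1 kilometer per hour = 9.26567 × 10^-10 times the speed of light.
Thus 1598.6 × 9.26567 × 10^-10 ≈ 1.48 × 10^-6 c.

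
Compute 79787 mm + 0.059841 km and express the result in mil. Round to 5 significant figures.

5.4972e+6 mils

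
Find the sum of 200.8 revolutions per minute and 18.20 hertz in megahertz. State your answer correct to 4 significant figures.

2.155 × 10^-5 MHz

200.8 rpm = 3.34667 × 10^-6 MHz and 18.20 Hz = 1.82000 × 10^-5 MHz.
3.34667 × 10^-6 + 1.82000 × 10^-5 ≈ 2.155 × 10^-5 MHz.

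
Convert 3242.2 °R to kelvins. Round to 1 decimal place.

°R = K × 9/5.
Applying the formula gives 1801.2 K.

1801.2 K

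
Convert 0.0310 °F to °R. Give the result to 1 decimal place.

°R = °F + 459.67.
Applying the formula gives 459.7 °R.

459.7 °R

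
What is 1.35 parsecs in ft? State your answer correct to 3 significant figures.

1 pc = 1.01236 × 10^17 ft.
Then 1.35 × 1.01236 × 10^17 ≈ 1.37 × 10^17 ft.

1.37 × 10^17 feet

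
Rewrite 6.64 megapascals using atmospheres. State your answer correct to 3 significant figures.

65.5 atm

1 MPa = 9.86923 atmospheres.
So 6.64 × 9.86923 ≈ 65.5 atm.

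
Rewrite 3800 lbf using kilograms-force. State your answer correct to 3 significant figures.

1720 kilograms-force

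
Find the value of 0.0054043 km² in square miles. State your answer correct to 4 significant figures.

0.002087 mi²

1 km² = 0.386102 mi².
So 0.0054043 × 0.386102 ≈ 0.002087 mi².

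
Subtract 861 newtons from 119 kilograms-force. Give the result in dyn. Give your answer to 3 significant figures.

3.06e+7 dyn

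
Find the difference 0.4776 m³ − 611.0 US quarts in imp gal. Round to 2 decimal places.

0.4776 m³ = 105.057 imp gal and 611.0 US qt = 127.191 imp gal.
105.057 − 127.191 ≈ -22.13 imp gal.

-22.13 imp gal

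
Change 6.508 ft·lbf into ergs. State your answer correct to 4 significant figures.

8.824e+7 erg

1 ft·lbf = 1.35582e+7 ergs.
So 6.508 × 1.35582e+7 ≈ 8.824e+7 erg.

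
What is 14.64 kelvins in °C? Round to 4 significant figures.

K = °C + 273.15.
Applying the formula gives -258.5 °C.

-258.5 °C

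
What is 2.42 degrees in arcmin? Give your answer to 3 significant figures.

145 arcmin

1 ° = 60.0000 arcmin.
Thus 2.42 × 60.0000 ≈ 145 arcmin.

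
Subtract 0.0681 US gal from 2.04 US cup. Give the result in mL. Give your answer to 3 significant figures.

2.04 US cup = 482.640 mL and 0.0681 US gal = 257.787 mL.
482.640 − 257.787 ≈ 225 mL.

225 milliliters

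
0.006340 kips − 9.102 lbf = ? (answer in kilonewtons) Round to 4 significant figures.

-0.01229 kN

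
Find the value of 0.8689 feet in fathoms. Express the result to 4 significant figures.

1 ft = 0.166667 fathom.
So 0.8689 × 0.166667 ≈ 0.1448 fathom.

0.1448 fathoms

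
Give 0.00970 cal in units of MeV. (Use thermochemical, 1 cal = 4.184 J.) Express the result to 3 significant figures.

1 calorie = 2.61145 × 10^13 megaelectronvolts.
0.00970 × 2.61145 × 10^13 ≈ 2.53 × 10^11 MeV.

2.53 × 10^11 MeV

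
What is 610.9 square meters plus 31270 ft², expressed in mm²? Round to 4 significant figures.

3.516 × 10^9 mm²

610.9 m² = 6.10900 × 10^8 mm² and 31270 ft² = 2.90508 × 10^9 mm².
6.10900 × 10^8 + 2.90508 × 10^9 ≈ 3.516 × 10^9 mm².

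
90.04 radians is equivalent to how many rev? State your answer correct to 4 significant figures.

1 radian = 0.159155 rev.
So 90.04 × 0.159155 ≈ 14.33 rev.

14.33 revolutions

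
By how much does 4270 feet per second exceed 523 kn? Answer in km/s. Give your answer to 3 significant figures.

1.03 kilometers per second

4270 ft/s = 1.30150 km/s and 523 kn = 0.269054 km/s.
1.30150 − 0.269054 ≈ 1.03 km/s.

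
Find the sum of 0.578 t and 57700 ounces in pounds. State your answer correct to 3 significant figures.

0.578 t = 1274.27 lb and 57700 oz = 3606.25 lb.
1274.27 + 3606.25 ≈ 4880 lb.

4880 lb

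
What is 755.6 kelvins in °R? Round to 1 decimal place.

°R = K × 9/5.
Applying the formula gives 1360.1 °R.

1360.1 °R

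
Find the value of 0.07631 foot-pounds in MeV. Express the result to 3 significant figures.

1 foot-pound = 8.46235 × 10^12 MeV.
Thus 0.07631 × 8.46235 × 10^12 ≈ 6.46 × 10^11 MeV.

6.46 × 10^11 MeV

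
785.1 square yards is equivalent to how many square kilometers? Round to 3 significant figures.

1 yd² = 8.36127e-7 square kilometers.
Then 785.1 × 8.36127e-7 ≈ 0.000656 km².

0.000656 square kilometers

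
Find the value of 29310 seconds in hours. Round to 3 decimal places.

8.142 h

1 s = 0.000277778 hours.
So 29310 × 0.000277778 ≈ 8.142 h.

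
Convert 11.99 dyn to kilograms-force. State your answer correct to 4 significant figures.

1.223e-5 kgf

1 dyne = 1.01972e-6 kilograms-force.
Thus 11.99 × 1.01972e-6 ≈ 1.223e-5 kgf.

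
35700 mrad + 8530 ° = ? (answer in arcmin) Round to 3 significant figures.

35700 mrad = 122728 arcmin and 8530 ° = 511800 arcmin.
122728 + 511800 ≈ 635000 arcmin.

635000 arcmin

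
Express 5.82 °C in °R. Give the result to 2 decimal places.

°R = (°C + 273.15) × 9/5.
Applying the formula gives 502.15 °R.

502.15 degrees Rankine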